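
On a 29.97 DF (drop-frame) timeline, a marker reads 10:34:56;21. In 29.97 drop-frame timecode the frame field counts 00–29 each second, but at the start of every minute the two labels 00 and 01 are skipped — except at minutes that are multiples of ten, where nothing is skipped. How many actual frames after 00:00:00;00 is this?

Complete 10-minute blocks: 63, each 17982 frames → 1132866.
Remaining 4 whole minutes in the current block: 1800 + 3 × 1798 = 7194 frames.
Within the current minute: 56 × 30 + 21 − 2 = 1699 (labels ;00/;01 skipped at this minute). Total = 1132866 + 7194 + 1699 = 1141759.

1141759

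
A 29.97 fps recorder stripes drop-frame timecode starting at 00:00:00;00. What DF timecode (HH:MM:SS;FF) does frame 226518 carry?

Ten DF minutes hold 17982 frames, so frame 226518 lies in block 12 (frames 215784–233765) with 10734 frames into that block.
The block's first minute is 1800 frames and the rest 1798 each; 10734 frames reaches minute 5, so 12 × 18 + 5 × 2 = 226 labels have been skipped so far.
Adding those back, label number 226518 + 226 = 226744 at 30 labels/s is 7558 s + 4 f = 2 h 5 min 58 s frame 4, i.e. 02:05:58;04.

02:05:58;04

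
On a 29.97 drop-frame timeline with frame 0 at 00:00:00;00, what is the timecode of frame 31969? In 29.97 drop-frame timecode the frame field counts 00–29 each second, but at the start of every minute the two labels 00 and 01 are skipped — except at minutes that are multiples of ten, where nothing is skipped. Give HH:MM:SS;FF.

00:17:46;21

Each 10-minute DF block holds 10 × 60 × 30 − 9 × 2 = 17982 frames. 31969 ÷ 17982 → 1 full block, remainder 13987.
Within the partial block the first minute is 1800 frames and each further minute 1798, so 7 further minute boundaries passed. Total skipped labels = 18 × 1 + 2 × 7 = 32.
Non-drop label index = 31969 + 32 = 32001; at 30 labels/s that is 00:17:46:21, i.e. DF 00:17:46;21.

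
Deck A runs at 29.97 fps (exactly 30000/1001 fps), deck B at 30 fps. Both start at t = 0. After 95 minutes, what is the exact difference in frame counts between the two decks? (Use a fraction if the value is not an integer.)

95 min = 5700 s.
A emits 30000/1001 × 5700 = 171000000/1001 frames; B emits 30 × 5700 = 171000.
Difference = 171000/1001 frames (≈ 170.8292); B is ahead of A.

171000/1001 frames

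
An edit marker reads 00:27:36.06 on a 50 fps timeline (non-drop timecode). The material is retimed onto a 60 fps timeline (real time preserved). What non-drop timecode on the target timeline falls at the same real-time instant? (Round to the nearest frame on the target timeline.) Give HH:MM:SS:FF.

Source frame index: (0×3600 + 27×60 + 36) × 50 + 6 = 82806.
Real time: 82806 / (50) = 41403/25 s.
Target frame: (41403/25) × (60) = 496836/5 ≈ 99367.200 → 99367.
At 60 labels/s: frame 99367 → 00:27:36:07.

00:27:36:07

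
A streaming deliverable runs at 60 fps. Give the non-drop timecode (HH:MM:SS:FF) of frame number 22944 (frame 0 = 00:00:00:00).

00:06:22:24

22944 ÷ 60 = 382 full seconds, remainder 24 frames.
382 s = 0 h 6 min 22 s.
Timecode: 00:06:22:24.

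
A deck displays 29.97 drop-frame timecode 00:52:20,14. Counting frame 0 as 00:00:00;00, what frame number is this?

As if non-drop at 30 labels/s: (0 × 3600 + 52 × 60 + 20) × 30 + 14 = 94214.
Minute boundaries passed: 52; those not divisible by 10: 52 − 5 = 47; dropped labels = 2 × 47 = 94.
Actual frame index = 94214 − 94 = 94120.

94120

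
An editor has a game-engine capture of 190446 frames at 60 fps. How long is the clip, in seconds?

Running time = 190446 / (60) = 3174.1 s.

3174.1 seconds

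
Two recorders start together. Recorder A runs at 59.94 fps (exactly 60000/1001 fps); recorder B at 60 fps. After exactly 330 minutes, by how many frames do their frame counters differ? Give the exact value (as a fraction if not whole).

330 min = 19800 s.
A emits 60000/1001 × 19800 = 108000000/91 frames; B emits 60 × 19800 = 1188000.
Difference = 108000/91 frames (≈ 1186.8132); B is ahead of A.

108000/91 frames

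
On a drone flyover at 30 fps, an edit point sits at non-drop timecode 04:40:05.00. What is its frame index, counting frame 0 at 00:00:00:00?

Total seconds to the label: (4 × 3600 + 40 × 60 + 5) = 16805.
Frame index = 16805 × 30 + 0 = 504150.

504150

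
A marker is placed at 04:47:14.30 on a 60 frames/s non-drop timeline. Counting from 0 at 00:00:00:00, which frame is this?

Total seconds to the label: (4 × 3600 + 47 × 60 + 14) = 17234.
Frame index = 17234 × 60 + 30 = 1034070.

frame 1034070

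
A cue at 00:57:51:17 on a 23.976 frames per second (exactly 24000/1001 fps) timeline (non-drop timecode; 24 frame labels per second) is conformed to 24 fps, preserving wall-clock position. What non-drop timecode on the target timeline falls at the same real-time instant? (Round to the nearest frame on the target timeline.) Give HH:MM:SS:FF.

Source frame index: (0×3600 + 57×60 + 51) × 24 + 17 = 83321.
Real time: 83321 / (24000/1001) = 83404321/24000 s.
Target frame: (83404321/24000) × (24) = 83404321/1000 ≈ 83404.321 → 83404.
At 24 labels/s: frame 83404 → 00:57:55:04.

00:57:55:04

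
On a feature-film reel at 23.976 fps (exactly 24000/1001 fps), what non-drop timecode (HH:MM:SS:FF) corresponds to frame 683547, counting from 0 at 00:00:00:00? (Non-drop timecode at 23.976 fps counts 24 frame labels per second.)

07:54:41:03

683547 ÷ 24 = 28481 full seconds, remainder 3 frames.
28481 s = 7 h 54 min 41 s.
Timecode: 07:54:41:03.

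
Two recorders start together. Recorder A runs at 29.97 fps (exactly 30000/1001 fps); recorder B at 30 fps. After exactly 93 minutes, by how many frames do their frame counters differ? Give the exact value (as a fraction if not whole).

167400/1001 frames

93 min = 5580 s.
A emits 30000/1001 × 5580 = 167400000/1001 frames; B emits 30 × 5580 = 167400.
Difference = 167400/1001 frames (≈ 167.2328); B is ahead of A.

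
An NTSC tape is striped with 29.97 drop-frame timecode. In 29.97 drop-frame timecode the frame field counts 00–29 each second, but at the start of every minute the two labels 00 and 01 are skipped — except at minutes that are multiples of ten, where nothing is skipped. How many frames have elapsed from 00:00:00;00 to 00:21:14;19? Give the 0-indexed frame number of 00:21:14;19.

38201

As if non-drop at 30 labels/s: (0 × 3600 + 21 × 60 + 14) × 30 + 19 = 38239.
Minute boundaries passed: 21; those not divisible by 10: 21 − 2 = 19; dropped labels = 2 × 19 = 38.
Actual frame index = 38239 − 38 = 38201.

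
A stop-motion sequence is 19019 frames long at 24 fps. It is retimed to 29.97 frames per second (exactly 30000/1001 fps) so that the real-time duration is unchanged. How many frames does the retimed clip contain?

23750 frames

Target frames = source frames × (target rate / source rate) = 19019 × (30000/1001)/(24) = 19019 × 1250/1001 = 23750.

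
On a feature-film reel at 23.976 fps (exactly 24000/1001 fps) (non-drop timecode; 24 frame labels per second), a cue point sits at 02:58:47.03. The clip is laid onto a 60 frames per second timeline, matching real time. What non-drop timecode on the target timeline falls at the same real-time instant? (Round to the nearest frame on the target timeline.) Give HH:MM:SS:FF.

02:58:57:51

Source frame index: (2×3600 + 58×60 + 47) × 24 + 3 = 257451.
Real time: 257451 / (24000/1001) = 85902817/8000 s.
Target frame: (85902817/8000) × (60) = 257708451/400 ≈ 644271.127 → 644271.
At 60 labels/s: frame 644271 → 02:58:57:51.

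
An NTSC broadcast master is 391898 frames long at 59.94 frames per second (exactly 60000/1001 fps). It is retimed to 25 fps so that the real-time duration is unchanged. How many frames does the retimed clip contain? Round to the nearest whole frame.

Frames at target rate = 391898 × (25) / (60000/1001) = 196144949/1200 ≈ 163454.124.
Nearest whole frame: 163454.

163454 frames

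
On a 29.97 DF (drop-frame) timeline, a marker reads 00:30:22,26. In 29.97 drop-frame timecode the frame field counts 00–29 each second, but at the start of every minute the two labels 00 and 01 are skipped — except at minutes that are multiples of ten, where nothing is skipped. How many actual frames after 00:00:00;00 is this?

54632

As if non-drop at 30 labels/s: (0 × 3600 + 30 × 60 + 22) × 30 + 26 = 54686.
Minute boundaries passed: 30; those not divisible by 10: 30 − 3 = 27; dropped labels = 2 × 27 = 54.
Actual frame index = 54686 − 54 = 54632.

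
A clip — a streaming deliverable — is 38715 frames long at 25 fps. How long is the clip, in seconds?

Running time = 38715 / (25) = 1548.6 s.

1548.6 seconds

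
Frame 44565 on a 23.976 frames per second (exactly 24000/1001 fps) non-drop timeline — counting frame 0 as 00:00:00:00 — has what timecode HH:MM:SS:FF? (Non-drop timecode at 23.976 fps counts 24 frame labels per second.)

44565 ÷ 24 = 1856 full seconds, remainder 21 frames.
1856 s = 0 h 30 min 56 s.
Timecode: 00:30:56:21.

00:30:56:21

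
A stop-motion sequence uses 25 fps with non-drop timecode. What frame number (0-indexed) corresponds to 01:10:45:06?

frame 106131

Total seconds to the label: (1 × 3600 + 10 × 60 + 45) = 4245.
Frame index = 4245 × 25 + 6 = 106131.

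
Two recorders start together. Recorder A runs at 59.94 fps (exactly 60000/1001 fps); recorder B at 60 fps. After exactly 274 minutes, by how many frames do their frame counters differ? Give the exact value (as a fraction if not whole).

274 min = 16440 s.
A emits 60000/1001 × 16440 = 986400000/1001 frames; B emits 60 × 16440 = 986400.
Difference = 986400/1001 frames (≈ 985.4146); B is ahead of A.

986400/1001 frames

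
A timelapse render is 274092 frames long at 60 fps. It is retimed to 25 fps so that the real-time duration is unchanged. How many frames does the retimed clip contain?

114205 frames

Target frames = source frames × (target rate / source rate) = 274092 × (25)/(60) = 274092 × 5/12 = 114205.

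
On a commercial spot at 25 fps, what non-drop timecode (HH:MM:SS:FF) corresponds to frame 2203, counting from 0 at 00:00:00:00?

00:01:28:03

2203 ÷ 25 = 88 full seconds, remainder 3 frames.
88 s = 0 h 1 min 28 s.
Timecode: 00:01:28:03.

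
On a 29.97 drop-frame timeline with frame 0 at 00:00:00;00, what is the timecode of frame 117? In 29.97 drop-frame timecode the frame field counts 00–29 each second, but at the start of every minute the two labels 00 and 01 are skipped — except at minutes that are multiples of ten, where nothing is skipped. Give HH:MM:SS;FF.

Ten DF minutes hold 17982 frames, so frame 117 lies in block 0 (frames 0–17981) with 117 frames into that block.
The block's first minute is 1800 frames and the rest 1798 each; 117 frames reaches minute 0, so 0 × 18 + 0 × 2 = 0 labels have been skipped so far.
Adding those back, label number 117 + 0 = 117 at 30 labels/s is 3 s + 27 f = 0 h 0 min 3 s frame 27, i.e. 00:00:03;27.

00:00:03;27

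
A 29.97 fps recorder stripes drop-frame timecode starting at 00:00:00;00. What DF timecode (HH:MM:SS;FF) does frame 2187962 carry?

20:16:45;02

Each 10-minute DF block holds 10 × 60 × 30 − 9 × 2 = 17982 frames. 2187962 ÷ 17982 → 121 full blocks, remainder 12140.
Within the partial block the first minute is 1800 frames and each further minute 1798, so 6 further minute boundaries passed. Total skipped labels = 18 × 121 + 2 × 6 = 2190.
Non-drop label index = 2187962 + 2190 = 2190152; at 30 labels/s that is 20:16:45:02, i.e. DF 20:16:45;02.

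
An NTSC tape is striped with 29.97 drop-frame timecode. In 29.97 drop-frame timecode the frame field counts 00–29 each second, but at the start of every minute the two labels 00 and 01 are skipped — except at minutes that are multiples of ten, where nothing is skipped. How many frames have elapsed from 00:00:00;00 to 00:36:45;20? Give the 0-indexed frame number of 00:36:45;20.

66104

Complete 10-minute blocks: 3, each 17982 frames → 53946.
Remaining 6 whole minutes in the current block: 1800 + 5 × 1798 = 10790 frames.
Within the current minute: 45 × 30 + 20 − 2 = 1368 (labels ;00/;01 skipped at this minute). Total = 53946 + 10790 + 1368 = 66104.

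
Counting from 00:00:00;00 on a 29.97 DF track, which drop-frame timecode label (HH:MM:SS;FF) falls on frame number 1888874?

17:30:25;14

Each 10-minute DF block holds 10 × 60 × 30 − 9 × 2 = 17982 frames. 1888874 ÷ 17982 → 105 full blocks, remainder 764.
Within the partial block the first minute is 1800 frames and each further minute 1798, so 0 further minute boundaries passed. Total skipped labels = 18 × 105 + 2 × 0 = 1890.
Non-drop label index = 1888874 + 1890 = 1890764; at 30 labels/s that is 17:30:25:14, i.e. DF 17:30:25;14.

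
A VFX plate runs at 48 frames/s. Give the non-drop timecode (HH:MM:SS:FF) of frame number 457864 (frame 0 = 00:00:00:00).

02:38:58:40

457864 ÷ 48 = 9538 full seconds, remainder 40 frames.
9538 s = 2 h 38 min 58 s.
Timecode: 02:38:58:40.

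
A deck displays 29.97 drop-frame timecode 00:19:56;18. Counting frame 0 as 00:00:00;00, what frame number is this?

35862

As if non-drop at 30 labels/s: (0 × 3600 + 19 × 60 + 56) × 30 + 18 = 35898.
Minute boundaries passed: 19; those not divisible by 10: 19 − 1 = 18; dropped labels = 2 × 18 = 36.
Actual frame index = 35898 − 36 = 35862.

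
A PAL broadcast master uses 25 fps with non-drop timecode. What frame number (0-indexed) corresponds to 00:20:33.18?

Total seconds to the label: (0 × 3600 + 20 × 60 + 33) = 1233.
Frame index = 1233 × 25 + 18 = 30843.

frame 30843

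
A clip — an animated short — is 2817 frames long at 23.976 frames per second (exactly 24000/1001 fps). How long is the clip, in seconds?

117.492375 seconds

Running time = 2817 / (24000/1001) = 117.492375 s.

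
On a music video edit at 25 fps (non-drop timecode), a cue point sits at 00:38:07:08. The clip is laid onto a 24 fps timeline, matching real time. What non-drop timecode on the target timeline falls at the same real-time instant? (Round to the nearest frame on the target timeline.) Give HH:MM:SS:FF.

00:38:07:08

Source frame index: (0×3600 + 38×60 + 7) × 25 + 8 = 57183.
Real time: 57183 / (25) = 57183/25 s.
Target frame: (57183/25) × (24) = 1372392/25 ≈ 54895.680 → 54896.
At 24 labels/s: frame 54896 → 00:38:07:08.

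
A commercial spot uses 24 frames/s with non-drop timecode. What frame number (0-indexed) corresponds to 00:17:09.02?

24698

Total seconds to the label: (0 × 3600 + 17 × 60 + 9) = 1029.
Frame index = 1029 × 24 + 2 = 24698.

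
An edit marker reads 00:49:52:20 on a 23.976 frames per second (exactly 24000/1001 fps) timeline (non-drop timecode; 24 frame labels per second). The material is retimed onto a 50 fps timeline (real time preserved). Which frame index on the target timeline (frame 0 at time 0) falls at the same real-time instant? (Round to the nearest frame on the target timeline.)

frame 149791

Source frame index: (0×3600 + 49×60 + 52) × 24 + 20 = 71828.
Real time: 71828 / (24000/1001) = 17974957/6000 s.
Target frame: (17974957/6000) × (50) = 17974957/120 ≈ 149791.308 → 149791.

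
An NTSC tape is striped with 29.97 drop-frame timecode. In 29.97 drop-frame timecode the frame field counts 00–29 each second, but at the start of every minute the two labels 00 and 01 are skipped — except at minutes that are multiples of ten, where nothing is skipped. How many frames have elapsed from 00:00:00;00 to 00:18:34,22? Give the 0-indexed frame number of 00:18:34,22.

33408

Complete 10-minute blocks: 1, each 17982 frames → 17982.
Remaining 8 whole minutes in the current block: 1800 + 7 × 1798 = 14386 frames.
Within the current minute: 34 × 30 + 22 − 2 = 1040 (labels ;00/;01 skipped at this minute). Total = 17982 + 14386 + 1040 = 33408.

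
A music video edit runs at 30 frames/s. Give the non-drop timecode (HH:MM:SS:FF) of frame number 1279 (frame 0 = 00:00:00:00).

00:00:42:19

1279 ÷ 30 = 42 full seconds, remainder 19 frames.
42 s = 0 h 0 min 42 s.
Timecode: 00:00:42:19.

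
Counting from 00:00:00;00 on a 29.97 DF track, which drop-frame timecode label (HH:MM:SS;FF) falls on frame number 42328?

00:23:32;10

Each 10-minute DF block holds 10 × 60 × 30 − 9 × 2 = 17982 frames. 42328 ÷ 17982 → 2 full blocks, remainder 6364.
Within the partial block the first minute is 1800 frames and each further minute 1798, so 3 further minute boundaries passed. Total skipped labels = 18 × 2 + 2 × 3 = 42.
Non-drop label index = 42328 + 42 = 42370; at 30 labels/s that is 00:23:32:10, i.e. DF 00:23:32;10.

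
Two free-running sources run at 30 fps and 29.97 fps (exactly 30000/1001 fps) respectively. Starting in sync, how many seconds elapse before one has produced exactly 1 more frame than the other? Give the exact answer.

1001/30 seconds

The gap grows by |30000/1001 − 30| = 30/1001 frames per second.
Time for a 1-frame gap: 1 ÷ (30/1001) = 1001/30 s.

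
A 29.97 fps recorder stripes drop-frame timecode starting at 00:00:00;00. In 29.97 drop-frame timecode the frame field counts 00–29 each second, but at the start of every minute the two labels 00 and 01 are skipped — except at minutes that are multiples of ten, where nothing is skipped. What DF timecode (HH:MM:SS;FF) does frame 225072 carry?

02:05:09;28

Each 10-minute DF block holds 10 × 60 × 30 − 9 × 2 = 17982 frames. 225072 ÷ 17982 → 12 full blocks, remainder 9288.
Within the partial block the first minute is 1800 frames and each further minute 1798, so 5 further minute boundaries passed. Total skipped labels = 18 × 12 + 2 × 5 = 226.
Non-drop label index = 225072 + 226 = 225298; at 30 labels/s that is 02:05:09:28, i.e. DF 02:05:09;28.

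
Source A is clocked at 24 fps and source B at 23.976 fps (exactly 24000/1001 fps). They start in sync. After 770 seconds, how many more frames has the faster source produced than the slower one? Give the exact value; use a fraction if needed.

240/13 frames

A emits 24 × 770 = 18480 frames; B emits 24000/1001 × 770 = 240000/13.
Difference = 240/13 frames (≈ 18.4615); B is behind A.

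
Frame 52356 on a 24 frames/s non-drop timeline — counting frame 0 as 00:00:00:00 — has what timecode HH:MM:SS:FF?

52356 ÷ 24 = 2181 full seconds, remainder 12 frames.
2181 s = 0 h 36 min 21 s.
Timecode: 00:36:21:12.

00:36:21:12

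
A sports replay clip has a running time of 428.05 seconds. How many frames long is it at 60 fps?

25683 frames

Frames = 428.05 × 60 = 25683.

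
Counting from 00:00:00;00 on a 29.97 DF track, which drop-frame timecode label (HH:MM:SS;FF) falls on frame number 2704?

00:01:30;06

Ten DF minutes hold 17982 frames, so frame 2704 lies in block 0 (frames 0–17981) with 2704 frames into that block.
The block's first minute is 1800 frames and the rest 1798 each; 2704 frames reaches minute 1, so 0 × 18 + 1 × 2 = 2 labels have been skipped so far.
Adding those back, label number 2704 + 2 = 2706 at 30 labels/s is 90 s + 6 f = 0 h 1 min 30 s frame 6, i.e. 00:01:30;06.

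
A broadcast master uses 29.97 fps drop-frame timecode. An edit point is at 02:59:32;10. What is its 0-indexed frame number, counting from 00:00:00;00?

As if non-drop at 30 labels/s: (2 × 3600 + 59 × 60 + 32) × 30 + 10 = 323170.
Minute boundaries passed: 179; those not divisible by 10: 179 − 17 = 162; dropped labels = 2 × 162 = 324.
Actual frame index = 323170 − 324 = 322846.

322846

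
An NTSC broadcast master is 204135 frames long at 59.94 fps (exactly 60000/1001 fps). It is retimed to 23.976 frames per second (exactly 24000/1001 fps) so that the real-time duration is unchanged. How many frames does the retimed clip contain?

81654 frames

Target frames = source frames × (target rate / source rate) = 204135 × (24000/1001)/(60000/1001) = 204135 × 2/5 = 81654.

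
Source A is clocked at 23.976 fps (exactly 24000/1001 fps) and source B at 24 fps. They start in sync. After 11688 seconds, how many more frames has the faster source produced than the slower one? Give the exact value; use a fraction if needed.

280512/1001 frames

A emits 24000/1001 × 11688 = 280512000/1001 frames; B emits 24 × 11688 = 280512.
Difference = 280512/1001 frames (≈ 280.2318); B is ahead of A.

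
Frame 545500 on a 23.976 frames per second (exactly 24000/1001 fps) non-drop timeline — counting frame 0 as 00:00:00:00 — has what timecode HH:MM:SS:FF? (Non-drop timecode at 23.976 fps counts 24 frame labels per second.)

06:18:49:04

545500 ÷ 24 = 22729 full seconds, remainder 4 frames.
22729 s = 6 h 18 min 49 s.
Timecode: 06:18:49:04.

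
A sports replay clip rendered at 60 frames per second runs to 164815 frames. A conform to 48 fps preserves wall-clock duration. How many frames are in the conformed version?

Target frames = source frames × (target rate / source rate) = 164815 × (48)/(60) = 164815 × 4/5 = 131852.

131852 frames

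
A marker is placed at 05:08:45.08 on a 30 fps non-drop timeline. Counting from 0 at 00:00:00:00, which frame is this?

555758

Total seconds to the label: (5 × 3600 + 8 × 60 + 45) = 18525.
Frame index = 18525 × 30 + 8 = 555758.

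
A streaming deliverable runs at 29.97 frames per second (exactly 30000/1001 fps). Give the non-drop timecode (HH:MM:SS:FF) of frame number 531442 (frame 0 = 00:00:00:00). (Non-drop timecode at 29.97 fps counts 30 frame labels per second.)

531442 ÷ 30 = 17714 full seconds, remainder 22 frames.
17714 s = 4 h 55 min 14 s.
Timecode: 04:55:14:22.

04:55:14:22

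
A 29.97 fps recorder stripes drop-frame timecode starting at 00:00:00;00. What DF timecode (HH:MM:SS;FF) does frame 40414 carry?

00:22:28;14

Each 10-minute DF block holds 10 × 60 × 30 − 9 × 2 = 17982 frames. 40414 ÷ 17982 → 2 full blocks, remainder 4450.
Within the partial block the first minute is 1800 frames and each further minute 1798, so 2 further minute boundaries passed. Total skipped labels = 18 × 2 + 2 × 2 = 40.
Non-drop label index = 40414 + 40 = 40454; at 30 labels/s that is 00:22:28:14, i.e. DF 00:22:28;14.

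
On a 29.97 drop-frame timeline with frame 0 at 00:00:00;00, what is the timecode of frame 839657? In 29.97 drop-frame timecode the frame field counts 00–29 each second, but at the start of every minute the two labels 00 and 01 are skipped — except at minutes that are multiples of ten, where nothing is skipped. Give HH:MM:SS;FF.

07:46:56;17

Ten DF minutes hold 17982 frames, so frame 839657 lies in block 46 (frames 827172–845153) with 12485 frames into that block.
The block's first minute is 1800 frames and the rest 1798 each; 12485 frames reaches minute 6, so 46 × 18 + 6 × 2 = 840 labels have been skipped so far.
Adding those back, label number 839657 + 840 = 840497 at 30 labels/s is 28016 s + 17 f = 7 h 46 min 56 s frame 17, i.e. 07:46:56;17.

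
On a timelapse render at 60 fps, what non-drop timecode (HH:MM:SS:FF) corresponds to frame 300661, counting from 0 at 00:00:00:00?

01:23:31:01

300661 ÷ 60 = 5011 full seconds, remainder 1 frame.
5011 s = 1 h 23 min 31 s.
Timecode: 01:23:31:01.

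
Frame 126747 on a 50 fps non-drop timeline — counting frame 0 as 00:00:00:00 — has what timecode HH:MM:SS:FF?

126747 ÷ 50 = 2534 full seconds, remainder 47 frames.
2534 s = 0 h 42 min 14 s.
Timecode: 00:42:14:47.

00:42:14:47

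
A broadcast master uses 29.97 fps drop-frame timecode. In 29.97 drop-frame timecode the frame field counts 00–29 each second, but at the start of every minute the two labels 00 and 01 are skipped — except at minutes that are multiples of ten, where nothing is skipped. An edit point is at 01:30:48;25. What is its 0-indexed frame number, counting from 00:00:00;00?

163303

Complete 10-minute blocks: 9, each 17982 frames → 161838.
Remaining 0 whole minutes in the current block: 0 frames.
Within the current minute: 48 × 30 + 25 = 1465. Total = 161838 + 0 + 1465 = 163303.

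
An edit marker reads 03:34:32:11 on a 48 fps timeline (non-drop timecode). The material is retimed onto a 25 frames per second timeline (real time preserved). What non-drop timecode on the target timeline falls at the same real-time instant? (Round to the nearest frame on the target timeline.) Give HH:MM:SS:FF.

03:34:32:06

Source frame index: (3×3600 + 34×60 + 32) × 48 + 11 = 617867.
Real time: 617867 / (48) = 617867/48 s.
Target frame: (617867/48) × (25) = 15446675/48 ≈ 321805.729 → 321806.
At 25 labels/s: frame 321806 → 03:34:32:06.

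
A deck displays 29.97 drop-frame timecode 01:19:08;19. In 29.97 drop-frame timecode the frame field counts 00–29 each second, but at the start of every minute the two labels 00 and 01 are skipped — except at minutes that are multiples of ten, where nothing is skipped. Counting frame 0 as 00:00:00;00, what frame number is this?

Complete 10-minute blocks: 7, each 17982 frames → 125874.
Remaining 9 whole minutes in the current block: 1800 + 8 × 1798 = 16184 frames.
Within the current minute: 8 × 30 + 19 − 2 = 257 (labels ;00/;01 skipped at this minute). Total = 125874 + 16184 + 257 = 142315.

142315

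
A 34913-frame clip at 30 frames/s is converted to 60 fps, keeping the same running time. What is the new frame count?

Target frames = source frames × (target rate / source rate) = 34913 × (60)/(30) = 34913 × 2 = 69826.

69826 frames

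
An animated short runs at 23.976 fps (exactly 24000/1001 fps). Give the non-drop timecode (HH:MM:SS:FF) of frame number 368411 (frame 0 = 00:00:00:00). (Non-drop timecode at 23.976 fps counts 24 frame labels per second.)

368411 ÷ 24 = 15350 full seconds, remainder 11 frames.
15350 s = 4 h 15 min 50 s.
Timecode: 04:15:50:11.

04:15:50:11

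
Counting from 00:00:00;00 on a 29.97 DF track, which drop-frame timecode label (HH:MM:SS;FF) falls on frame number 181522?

Ten DF minutes hold 17982 frames, so frame 181522 lies in block 10 (frames 179820–197801) with 1702 frames into that block.
The block's first minute is 1800 frames and the rest 1798 each; 1702 frames reaches minute 0, so 10 × 18 + 0 × 2 = 180 labels have been skipped so far.
Adding those back, label number 181522 + 180 = 181702 at 30 labels/s is 6056 s + 22 f = 1 h 40 min 56 s frame 22, i.e. 01:40:56;22.

01:40:56;22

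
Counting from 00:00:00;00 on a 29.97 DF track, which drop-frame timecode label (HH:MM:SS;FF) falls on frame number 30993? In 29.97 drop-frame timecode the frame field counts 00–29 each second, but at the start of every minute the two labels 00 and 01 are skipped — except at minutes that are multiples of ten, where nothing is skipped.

00:17:14;05

Ten DF minutes hold 17982 frames, so frame 30993 lies in block 1 (frames 17982–35963) with 13011 frames into that block.
The block's first minute is 1800 frames and the rest 1798 each; 13011 frames reaches minute 7, so 1 × 18 + 7 × 2 = 32 labels have been skipped so far.
Adding those back, label number 30993 + 32 = 31025 at 30 labels/s is 1034 s + 5 f = 0 h 17 min 14 s frame 5, i.e. 00:17:14;05.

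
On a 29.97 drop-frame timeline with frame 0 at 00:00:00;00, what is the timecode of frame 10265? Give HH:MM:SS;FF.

00:05:42;15

Ten DF minutes hold 17982 frames, so frame 10265 lies in block 0 (frames 0–17981) with 10265 frames into that block.
The block's first minute is 1800 frames and the rest 1798 each; 10265 frames reaches minute 5, so 0 × 18 + 5 × 2 = 10 labels have been skipped so far.
Adding those back, label number 10265 + 10 = 10275 at 30 labels/s is 342 s + 15 f = 0 h 5 min 42 s frame 15, i.e. 00:05:42;15.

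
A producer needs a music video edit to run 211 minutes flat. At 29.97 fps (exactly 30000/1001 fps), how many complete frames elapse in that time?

211 min = 12660 s.
Frames = 12660 × 30000/1001 = 379800000/1001 ≈ 379420.5794.
Complete frames: 379420.

379420 frames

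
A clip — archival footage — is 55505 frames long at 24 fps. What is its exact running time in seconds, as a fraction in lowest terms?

Running time = 55505 ÷ (24) = 55505 × 1/24 = 55505/24 s.

55505/24 seconds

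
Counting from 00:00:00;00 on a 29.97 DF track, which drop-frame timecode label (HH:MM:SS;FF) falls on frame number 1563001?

14:29:12;07

Ten DF minutes hold 17982 frames, so frame 1563001 lies in block 86 (frames 1546452–1564433) with 16549 frames into that block.
The block's first minute is 1800 frames and the rest 1798 each; 16549 frames reaches minute 9, so 86 × 18 + 9 × 2 = 1566 labels have been skipped so far.
Adding those back, label number 1563001 + 1566 = 1564567 at 30 labels/s is 52152 s + 7 f = 14 h 29 min 12 s frame 7, i.e. 14:29:12;07.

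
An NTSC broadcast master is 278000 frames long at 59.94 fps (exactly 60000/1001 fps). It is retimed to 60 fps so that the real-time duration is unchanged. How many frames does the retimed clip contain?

278278 frames

Target frames = source frames × (target rate / source rate) = 278000 × (60)/(60000/1001) = 278000 × 1001/1000 = 278278.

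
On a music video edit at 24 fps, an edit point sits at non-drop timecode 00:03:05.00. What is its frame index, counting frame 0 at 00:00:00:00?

4440

Total seconds to the label: (0 × 3600 + 3 × 60 + 5) = 185.
Frame index = 185 × 24 + 0 = 4440.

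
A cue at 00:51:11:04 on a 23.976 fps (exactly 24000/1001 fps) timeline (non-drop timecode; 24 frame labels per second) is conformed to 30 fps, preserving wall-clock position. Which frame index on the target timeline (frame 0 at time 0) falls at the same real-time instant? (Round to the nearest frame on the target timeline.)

frame 92227

Source frame index: (0×3600 + 51×60 + 11) × 24 + 4 = 73708.
Real time: 73708 / (24000/1001) = 18445427/6000 s.
Target frame: (18445427/6000) × (30) = 18445427/200 ≈ 92227.135 → 92227.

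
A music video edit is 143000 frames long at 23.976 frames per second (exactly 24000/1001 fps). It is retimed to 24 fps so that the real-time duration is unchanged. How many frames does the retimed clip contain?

143143 frames

Target frames = source frames × (target rate / source rate) = 143000 × (24)/(24000/1001) = 143000 × 1001/1000 = 143143.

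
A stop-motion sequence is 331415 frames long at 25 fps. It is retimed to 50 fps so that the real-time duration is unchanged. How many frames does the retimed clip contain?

662830 frames

Target frames = source frames × (target rate / source rate) = 331415 × (50)/(25) = 331415 × 2 = 662830.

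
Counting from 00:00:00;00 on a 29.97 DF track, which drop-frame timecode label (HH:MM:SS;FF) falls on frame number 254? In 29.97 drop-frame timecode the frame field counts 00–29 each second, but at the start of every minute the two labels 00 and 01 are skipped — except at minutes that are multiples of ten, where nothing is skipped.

00:00:08;14

Each 10-minute DF block holds 10 × 60 × 30 − 9 × 2 = 17982 frames. 254 ÷ 17982 → 0 full blocks, remainder 254.
Within the partial block the first minute is 1800 frames and each further minute 1798, so 0 further minute boundaries passed. Total skipped labels = 18 × 0 + 2 × 0 = 0.
Non-drop label index = 254 + 0 = 254; at 30 labels/s that is 00:00:08:14, i.e. DF 00:00:08;14.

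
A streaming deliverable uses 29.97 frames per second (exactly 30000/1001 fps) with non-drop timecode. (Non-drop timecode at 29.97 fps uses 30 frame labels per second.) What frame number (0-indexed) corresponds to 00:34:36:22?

Total seconds to the label: (0 × 3600 + 34 × 60 + 36) = 2076.
Frame index = 2076 × 30 + 22 = 62302.

62302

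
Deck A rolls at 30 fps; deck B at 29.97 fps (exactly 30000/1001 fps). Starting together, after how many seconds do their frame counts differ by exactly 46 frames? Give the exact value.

The gap grows by |30000/1001 − 30| = 30/1001 frames per second.
Time for a 46-frame gap: 46 ÷ (30/1001) = 23023/15 s.

23023/15 seconds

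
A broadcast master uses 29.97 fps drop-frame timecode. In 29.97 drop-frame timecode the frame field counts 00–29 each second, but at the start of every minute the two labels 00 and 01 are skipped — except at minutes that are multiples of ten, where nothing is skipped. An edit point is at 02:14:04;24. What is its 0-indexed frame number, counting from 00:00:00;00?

241102

As if non-drop at 30 labels/s: (2 × 3600 + 14 × 60 + 4) × 30 + 24 = 241344.
Minute boundaries passed: 134; those not divisible by 10: 134 − 13 = 121; dropped labels = 2 × 121 = 242.
Actual frame index = 241344 − 242 = 241102.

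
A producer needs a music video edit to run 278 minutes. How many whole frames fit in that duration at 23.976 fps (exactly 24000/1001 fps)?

399920 frames

278 min = 16680 s.
Frames = 16680 × 24000/1001 = 400320000/1001 ≈ 399920.0799.
Complete frames: 399920.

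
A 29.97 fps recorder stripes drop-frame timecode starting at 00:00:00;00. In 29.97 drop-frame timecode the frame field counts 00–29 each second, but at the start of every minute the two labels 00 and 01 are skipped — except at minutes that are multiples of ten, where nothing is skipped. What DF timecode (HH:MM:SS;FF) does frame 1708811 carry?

Ten DF minutes hold 17982 frames, so frame 1708811 lies in block 95 (frames 1708290–1726271) with 521 frames into that block.
The block's first minute is 1800 frames and the rest 1798 each; 521 frames reaches minute 0, so 95 × 18 + 0 × 2 = 1710 labels have been skipped so far.
Adding those back, label number 1708811 + 1710 = 1710521 at 30 labels/s is 57017 s + 11 f = 15 h 50 min 17 s frame 11, i.e. 15:50:17;11.

15:50:17;11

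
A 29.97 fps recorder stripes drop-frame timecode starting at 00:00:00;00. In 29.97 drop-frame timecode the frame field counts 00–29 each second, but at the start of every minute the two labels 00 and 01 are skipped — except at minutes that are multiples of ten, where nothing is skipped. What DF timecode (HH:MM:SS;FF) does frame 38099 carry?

00:21:11;07

Each 10-minute DF block holds 10 × 60 × 30 − 9 × 2 = 17982 frames. 38099 ÷ 17982 → 2 full blocks, remainder 2135.
Within the partial block the first minute is 1800 frames and each further minute 1798, so 1 further minute boundary passed. Total skipped labels = 18 × 2 + 2 × 1 = 38.
Non-drop label index = 38099 + 38 = 38137; at 30 labels/s that is 00:21:11:07, i.e. DF 00:21:11;07.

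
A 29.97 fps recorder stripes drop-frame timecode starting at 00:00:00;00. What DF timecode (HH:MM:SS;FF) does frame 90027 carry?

00:50:03;27

Each 10-minute DF block holds 10 × 60 × 30 − 9 × 2 = 17982 frames. 90027 ÷ 17982 → 5 full blocks, remainder 117.
Within the partial block the first minute is 1800 frames and each further minute 1798, so 0 further minute boundaries passed. Total skipped labels = 18 × 5 + 2 × 0 = 90.
Non-drop label index = 90027 + 90 = 90117; at 30 labels/s that is 00:50:03:27, i.e. DF 00:50:03;27.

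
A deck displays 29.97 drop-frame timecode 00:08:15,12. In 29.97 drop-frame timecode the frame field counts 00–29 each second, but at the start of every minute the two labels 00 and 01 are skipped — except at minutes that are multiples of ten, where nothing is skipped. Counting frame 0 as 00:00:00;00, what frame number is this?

As if non-drop at 30 labels/s: (0 × 3600 + 8 × 60 + 15) × 30 + 12 = 14862.
Minute boundaries passed: 8; those not divisible by 10: 8 − 0 = 8; dropped labels = 2 × 8 = 16.
Actual frame index = 14862 − 16 = 14846.

14846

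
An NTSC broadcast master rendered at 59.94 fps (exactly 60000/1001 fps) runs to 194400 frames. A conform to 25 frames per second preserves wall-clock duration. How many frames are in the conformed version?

Target frames = source frames × (target rate / source rate) = 194400 × (25)/(60000/1001) = 194400 × 1001/2400 = 81081.

81081 frames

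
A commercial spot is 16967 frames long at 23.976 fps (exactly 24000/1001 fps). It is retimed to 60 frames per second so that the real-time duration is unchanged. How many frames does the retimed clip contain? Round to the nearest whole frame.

42460 frames

Frames at target rate = 16967 × (60) / (24000/1001) = 16983967/400 ≈ 42459.918.
Nearest whole frame: 42460.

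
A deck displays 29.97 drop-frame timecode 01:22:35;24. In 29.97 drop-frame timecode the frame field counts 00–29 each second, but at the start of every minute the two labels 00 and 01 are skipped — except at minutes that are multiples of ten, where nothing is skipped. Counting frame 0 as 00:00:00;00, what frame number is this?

148526

As if non-drop at 30 labels/s: (1 × 3600 + 22 × 60 + 35) × 30 + 24 = 148674.
Minute boundaries passed: 82; those not divisible by 10: 82 − 8 = 74; dropped labels = 2 × 74 = 148.
Actual frame index = 148674 − 148 = 148526.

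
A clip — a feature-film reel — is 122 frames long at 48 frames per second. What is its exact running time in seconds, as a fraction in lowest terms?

61/24 seconds

Running time = 122 ÷ (48) = 122 × 1/48 = 61/24 s.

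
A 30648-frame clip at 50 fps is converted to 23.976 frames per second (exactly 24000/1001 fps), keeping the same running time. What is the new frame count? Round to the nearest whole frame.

14696 frames

Frames at target rate = 30648 × (24000/1001) / (50) = 14711040/1001 ≈ 14696.344.
Nearest whole frame: 14696.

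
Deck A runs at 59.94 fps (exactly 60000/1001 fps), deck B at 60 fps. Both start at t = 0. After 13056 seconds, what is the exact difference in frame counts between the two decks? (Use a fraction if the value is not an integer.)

A emits 60000/1001 × 13056 = 783360000/1001 frames; B emits 60 × 13056 = 783360.
Difference = 783360/1001 frames (≈ 782.5774); B is ahead of A.

783360/1001 frames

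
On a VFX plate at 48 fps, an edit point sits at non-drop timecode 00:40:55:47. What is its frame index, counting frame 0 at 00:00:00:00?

Total seconds to the label: (0 × 3600 + 40 × 60 + 55) = 2455.
Frame index = 2455 × 48 + 47 = 117887.

frame 117887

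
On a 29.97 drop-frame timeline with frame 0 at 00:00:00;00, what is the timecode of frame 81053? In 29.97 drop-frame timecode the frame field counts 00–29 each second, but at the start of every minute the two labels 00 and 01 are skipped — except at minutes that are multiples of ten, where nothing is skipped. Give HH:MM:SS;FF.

00:45:04;15

Each 10-minute DF block holds 10 × 60 × 30 − 9 × 2 = 17982 frames. 81053 ÷ 17982 → 4 full blocks, remainder 9125.
Within the partial block the first minute is 1800 frames and each further minute 1798, so 5 further minute boundaries passed. Total skipped labels = 18 × 4 + 2 × 5 = 82.
Non-drop label index = 81053 + 82 = 81135; at 30 labels/s that is 00:45:04:15, i.e. DF 00:45:04;15.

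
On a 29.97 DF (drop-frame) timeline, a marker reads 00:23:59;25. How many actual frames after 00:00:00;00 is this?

43153

As if non-drop at 30 labels/s: (0 × 3600 + 23 × 60 + 59) × 30 + 25 = 43195.
Minute boundaries passed: 23; those not divisible by 10: 23 − 2 = 21; dropped labels = 2 × 21 = 42.
Actual frame index = 43195 − 42 = 43153.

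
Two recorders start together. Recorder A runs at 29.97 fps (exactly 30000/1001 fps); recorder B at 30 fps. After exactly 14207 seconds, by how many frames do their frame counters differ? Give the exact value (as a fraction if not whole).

A emits 30000/1001 × 14207 = 426210000/1001 frames; B emits 30 × 14207 = 426210.
Difference = 426210/1001 frames (≈ 425.7842); B is ahead of A.

426210/1001 frames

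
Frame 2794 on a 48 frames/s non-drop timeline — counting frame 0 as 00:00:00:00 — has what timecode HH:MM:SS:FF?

2794 ÷ 48 = 58 full seconds, remainder 10 frames.
58 s = 0 h 0 min 58 s.
Timecode: 00:00:58:10.

00:00:58:10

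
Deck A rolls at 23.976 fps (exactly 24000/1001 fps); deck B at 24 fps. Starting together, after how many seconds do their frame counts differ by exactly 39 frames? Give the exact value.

1626.625 seconds

The gap grows by |24 − 24000/1001| = 24/1001 frames per second.
Time for a 39-frame gap: 39 ÷ (24/1001) = 1626.625 s.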